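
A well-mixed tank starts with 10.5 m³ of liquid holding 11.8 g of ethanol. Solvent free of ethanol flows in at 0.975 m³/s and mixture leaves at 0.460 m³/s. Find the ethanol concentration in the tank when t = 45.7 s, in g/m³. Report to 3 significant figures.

Let m(t) be the amount of ethanol. Volume: V(t) = V₀ + (Q_in − Q_out) t = 10.5 + 0.51500 t; V(45.7) = 34.035 m³.
Solute balance: dm/dt = 0 − Q_out C = −Q_out m/V(t).
dm/m = −Q_out dt/(V₀ + 0.51500 t); integrating gives ln(m/m₀) = −(Q_out/(Q_in−Q_out)) ln(V/V₀).
m = m₀ (V₀/V)^(Q_out/(Q_in−Q_out)) = 11.8 × (10.5/34.035)^(0.89320) = 4.1275 g.
C = m/V = 4.1275/34.035 = 0.12127 g/m³.

0.121 g/m³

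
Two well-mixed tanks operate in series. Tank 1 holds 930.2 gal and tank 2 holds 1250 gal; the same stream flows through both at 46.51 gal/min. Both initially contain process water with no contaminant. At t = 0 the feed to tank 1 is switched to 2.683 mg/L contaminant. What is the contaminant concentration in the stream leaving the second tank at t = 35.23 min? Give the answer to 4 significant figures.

1.196 mg/L

Species balance on tank i: dCᵢ/dt = (Cᵢ₋₁ − Cᵢ)/τᵢ with τᵢ = Vᵢ/Q.
τ₁ = 930.2/46.51 = 20.0000 min; τ₂ = 1250/46.51 = 26.8759 min.
Tank 1: C₁ = C_in(1 − e^(−t/τ₁)). Tank 2 (τ₁ ≠ τ₂): C₂ = C_in[1 − (τ₁ e^(−t/τ₁) − τ₂ e^(−t/τ₂))/(τ₁ − τ₂)].
At t = 35.23: e^(−t/τ₁) = 0.171787, e^(−t/τ₂) = 0.269594.
C₂ = 2.683·[1 − (20.0000·0.171787 − 26.8759·0.269594)/(-6.87594)] = 2.683·0.445915 = 1.19639 mg/L.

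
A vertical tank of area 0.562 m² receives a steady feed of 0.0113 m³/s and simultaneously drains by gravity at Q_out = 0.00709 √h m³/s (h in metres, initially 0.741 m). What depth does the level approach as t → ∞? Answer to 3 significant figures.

2.54 m

A dh/dt = Q_in − 0.00709 √h. Steady state requires inflow = outflow:
Q_in = 0.00709 √h_ss ⇒ √h_ss = 0.0113/0.00709 = 1.5938.
h_ss = 1.5938² = 2.5402 m. (Since h₀ = 0.741 m < h_ss, the level will rise toward this value.)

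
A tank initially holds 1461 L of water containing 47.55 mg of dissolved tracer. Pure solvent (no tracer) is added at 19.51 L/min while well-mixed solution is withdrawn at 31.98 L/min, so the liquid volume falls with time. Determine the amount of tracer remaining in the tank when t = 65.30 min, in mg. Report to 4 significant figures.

5.881 mg

Total volume: dV/dt = Q_in − Q_out = -12.4700 L/min, so V(t) = 1461 − 12.4700 t and V(65.30) = 646.709 L.
Species balance (pure solvent in): dm/dt = −Q_out · m/V(t).
dm/m = −Q_out dt/(V₀ − 12.4700 t); integrating gives ln(m/m₀) = −(Q_out/(Q_in−Q_out)) ln(V/V₀).
m = m₀ (V₀/V)^(Q_out/(Q_in−Q_out)) = 47.55 × (1461/646.709)^(-2.56455) = 5.88096 mg.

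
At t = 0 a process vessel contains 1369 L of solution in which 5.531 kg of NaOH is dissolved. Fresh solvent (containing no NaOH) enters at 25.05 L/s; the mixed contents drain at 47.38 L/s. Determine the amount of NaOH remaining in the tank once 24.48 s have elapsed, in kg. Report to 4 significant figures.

Total volume: dV/dt = Q_in − Q_out = -22.3300 L/s, so V(t) = 1369 − 22.3300 t and V(24.48) = 822.362 L.
Species balance (pure solvent in): dm/dt = −Q_out · m/V(t).
dm/m = −Q_out dt/(V₀ − 22.3300 t); integrating gives ln(m/m₀) = −(Q_out/(Q_in−Q_out)) ln(V/V₀).
m = m₀ (V₀/V)^(Q_out/(Q_in−Q_out)) = 5.531 × (1369/822.362)^(-2.12181) = 1.87569 kg.

1.876 kg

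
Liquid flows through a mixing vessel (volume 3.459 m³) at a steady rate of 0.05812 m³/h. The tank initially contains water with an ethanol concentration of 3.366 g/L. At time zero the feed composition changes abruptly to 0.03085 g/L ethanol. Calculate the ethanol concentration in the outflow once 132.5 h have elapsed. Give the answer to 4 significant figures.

0.3908 g/L

Transient balance on the dissolved component: V dC/dt = Q(C_in − C).
So dC/dt = (C_in − C)/τ with τ = V/Q = 3.459/0.05812 = 59.5148 h.
C approaches C_in exponentially: C(t) = C_in + (C₀ − C_in) e^(−t/τ).
C(132.5) = 0.03085 + (3.366 − 0.03085)·e^(−132.5/59.5148) = 0.03085 + (3.33515)·0.107923 = 0.390789 g/L.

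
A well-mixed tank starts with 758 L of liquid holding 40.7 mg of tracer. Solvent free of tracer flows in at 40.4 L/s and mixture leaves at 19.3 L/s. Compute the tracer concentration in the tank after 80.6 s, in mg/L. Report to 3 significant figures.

Total volume: dV/dt = Q_in − Q_out = 21.100 L/s, so V(t) = 758 + 21.100 t and V(80.6) = 2458.7 L.
Solute balance: dm/dt = 0 − Q_out C = −Q_out m/V(t).
dm/m = −Q_out dt/(V₀ + 21.100 t); integrating gives ln(m/m₀) = −(Q_out/(Q_in−Q_out)) ln(V/V₀).
m = m₀ (V₀/V)^(Q_out/(Q_in−Q_out)) = 40.7 × (758/2458.7)^(0.91469) = 13.873 mg.
C = m/V = 13.873/2458.7 = 0.0056424 mg/L.

0.00564 mg/L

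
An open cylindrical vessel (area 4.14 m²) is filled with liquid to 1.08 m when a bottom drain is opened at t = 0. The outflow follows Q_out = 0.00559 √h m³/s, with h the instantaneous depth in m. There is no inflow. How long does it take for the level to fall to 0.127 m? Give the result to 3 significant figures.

1010 s

A dh/dt = −Q_out = −0.00559 √h.
This is separable: 2 d(√h)/dt = −0.00559/A, so √h = √h₀ − (0.00559/(2A)) t.
t = 2A(√h₀ − √h)/0.00559 = 2·4.14·(√1.08 − √0.127)/0.00559
  = 8.2800 × (1.0392 − 0.35637) / 0.00559 = 1011.5 s.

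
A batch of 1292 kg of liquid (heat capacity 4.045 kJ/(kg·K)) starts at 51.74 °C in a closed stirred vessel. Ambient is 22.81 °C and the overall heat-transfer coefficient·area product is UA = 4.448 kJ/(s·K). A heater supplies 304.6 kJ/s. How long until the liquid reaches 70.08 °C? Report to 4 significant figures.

Energy balance: M c_p dT/dt = −UA(T − T_amb) + Q̇.
τ = M c_p/UA = 1174.94 s; T_ss = T_amb + Q̇/UA = 22.81 + 304.6/4.448 = 91.2902 °C.
T(t) = T_ss + (T₀ − T_ss)e^(−t/τ); set T = 70.08:
t = −τ ln[(T − T_ss)/(T₀ − T_ss)] = −1174.94 · ln(0.536286) = 732.092 s.

732.1 s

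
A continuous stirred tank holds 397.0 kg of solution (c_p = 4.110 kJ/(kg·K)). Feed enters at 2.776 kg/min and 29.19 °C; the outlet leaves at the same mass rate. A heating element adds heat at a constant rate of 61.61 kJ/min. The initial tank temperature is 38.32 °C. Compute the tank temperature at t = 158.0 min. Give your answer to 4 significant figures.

Unsteady energy balance on the tank contents: M c_p dT/dt = ṁ c_p (T_in − T) + 61.61.
Rearrange: dT/dt = (T_ss − T)/τ with τ = M/ṁ = 143.012 min and T_ss = T_in + Q̇/(ṁ c_p) = 34.5900 °C.
Integrating: T(t) = T_ss + (T₀ − T_ss) e^(−t/τ).
T(158.0) = 34.5900 + (3.73005)·e^(−158.0/143.012) = 34.5900 + (3.73005)·0.331275 = 35.8256 °C.

35.83 °C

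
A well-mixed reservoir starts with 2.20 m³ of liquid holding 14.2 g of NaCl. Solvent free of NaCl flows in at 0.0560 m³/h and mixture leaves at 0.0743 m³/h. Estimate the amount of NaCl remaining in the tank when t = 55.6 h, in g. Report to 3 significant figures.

Total volume: dV/dt = Q_in − Q_out = -0.018300 m³/h, so V(t) = 2.20 − 0.018300 t and V(55.6) = 1.1825 m³.
No NaCl enters, so dm/dt = −Q_out · (m/V).
Separate: dm/m = −Q_out dt/V(t) ⇒ ln(m/m₀) = −(Q_out/(Q_in−Q_out)) ln(V/V₀).
m = m₀ (V₀/V)^(Q_out/(Q_in−Q_out)) = 14.2 × (2.20/1.1825)^(-4.0601) = 1.1419 g.

1.14 g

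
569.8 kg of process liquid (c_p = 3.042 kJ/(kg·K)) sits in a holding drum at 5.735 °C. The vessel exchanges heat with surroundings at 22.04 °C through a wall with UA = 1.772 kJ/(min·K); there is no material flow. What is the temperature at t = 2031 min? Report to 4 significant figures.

M c_p dT/dt = −UA(T − T_amb).
dT/dt = (T_ss − T)/τ with T_ss = T_amb = 22.0400 °C, τ = M c_p/UA = 569.8·3.042/1.772 = 978.178 min.
This is linear first-order; T(t) = T_ss + (T₀ − T_ss) e^(−t/τ).
T(2031) = 22.0400 + (-16.3050)·0.125392 = 19.9955 °C.

20.00 °C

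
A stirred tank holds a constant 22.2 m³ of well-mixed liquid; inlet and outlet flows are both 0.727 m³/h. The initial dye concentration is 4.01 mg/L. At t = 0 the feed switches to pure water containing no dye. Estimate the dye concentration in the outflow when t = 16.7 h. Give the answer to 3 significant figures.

Transient balance on the dissolved component: V dC/dt = Q(C_in − C).
Rewrite as dC/dt + C/τ = C_in/τ, τ = V/Q = 30.536 h.
C approaches C_in exponentially: C(t) = C_in + (C₀ − C_in) e^(−t/τ).
C(16.7) = 0 + (4.01 − 0)·e^(−16.7/30.536) = 0 + (4.0100)·0.57875 = 2.3208 mg/L.

2.32 mg/L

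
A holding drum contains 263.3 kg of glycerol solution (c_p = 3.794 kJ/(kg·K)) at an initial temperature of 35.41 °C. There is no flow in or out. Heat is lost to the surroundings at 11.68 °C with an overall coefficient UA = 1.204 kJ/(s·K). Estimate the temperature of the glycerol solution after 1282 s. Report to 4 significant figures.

M c_p dT/dt = −UA(T − T_amb).
dT/dt = (T_ss − T)/τ with T_ss = T_amb = 11.6800 °C, τ = M c_p/UA = 263.3·3.794/1.204 = 829.701 s.
Solution: T(t) = T_ss + (T₀ − T_ss) e^(−t/τ).
T(1282) = 11.6800 + (23.7300)·0.213283 = 16.7412 °C.

16.74 °C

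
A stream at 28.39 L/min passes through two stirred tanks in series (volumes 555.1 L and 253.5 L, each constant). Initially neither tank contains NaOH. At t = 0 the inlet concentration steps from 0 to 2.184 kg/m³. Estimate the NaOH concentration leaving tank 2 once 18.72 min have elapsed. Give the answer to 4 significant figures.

Each tank obeys Vᵢ dCᵢ/dt = Q(Cᵢ₋₁ − Cᵢ), so τᵢ = Vᵢ/Q.
τ₁ = 555.1/28.39 = 19.5527 min; τ₂ = 253.5/28.39 = 8.92920 min.
Tank 1: C₁ = C_in(1 − e^(−t/τ₁)). Tank 2 (τ₁ ≠ τ₂): C₂ = C_in[1 − (τ₁ e^(−t/τ₁) − τ₂ e^(−t/τ₂))/(τ₁ − τ₂)].
At t = 18.72: e^(−t/τ₁) = 0.383884, e^(−t/τ₂) = 0.122887.
C₂ = 2.184·[1 − (19.5527·0.383884 − 8.92920·0.122887)/(10.6235)] = 2.184·0.396743 = 0.866487 kg/m³.

0.8665 kg/m³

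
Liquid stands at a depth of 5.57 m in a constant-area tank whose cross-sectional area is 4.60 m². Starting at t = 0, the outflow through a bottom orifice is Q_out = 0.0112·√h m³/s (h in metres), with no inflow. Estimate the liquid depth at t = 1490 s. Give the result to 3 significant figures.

With no inflow, A dh/dt = −0.0112 √h.
This is separable: 2 d(√h)/dt = −0.0112/A, so √h = √h₀ − (0.0112/(2A)) t.
√h = √5.57 − 0.0112·1490/(2·4.60) = 2.3601 − 1.8139 = 0.54617.
h = 0.54617² = 0.29830 m.

0.298 m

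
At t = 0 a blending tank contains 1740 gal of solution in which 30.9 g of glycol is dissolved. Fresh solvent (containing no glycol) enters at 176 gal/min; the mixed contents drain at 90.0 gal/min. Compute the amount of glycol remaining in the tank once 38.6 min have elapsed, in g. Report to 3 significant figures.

10.1 g

Let m(t) be the amount of glycol. Volume: V(t) = V₀ + (Q_in − Q_out) t = 1740 + 86.000 t; V(38.6) = 5059.6 gal.
No glycol enters, so dm/dt = −Q_out · (m/V).
dm/m = −Q_out dt/(V₀ + 86.000 t); integrating gives ln(m/m₀) = −(Q_out/(Q_in−Q_out)) ln(V/V₀).
m = m₀ (V₀/V)^(Q_out/(Q_in−Q_out)) = 30.9 × (1740/5059.6)^(1.0465) = 10.112 g.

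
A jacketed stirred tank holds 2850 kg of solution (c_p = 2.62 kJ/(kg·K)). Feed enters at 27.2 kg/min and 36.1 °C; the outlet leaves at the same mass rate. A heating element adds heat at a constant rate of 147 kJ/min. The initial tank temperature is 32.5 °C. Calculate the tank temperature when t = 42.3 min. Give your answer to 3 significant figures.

First-law balance (no shaft work): M c_p dT/dt = ṁ c_p (T_in − T) + 147.
τ = M/ṁ = 104.78 min; T_ss = T_in + Q̇/(ṁ c_p) = 36.1 + 147/(27.2·2.62) = 38.163 °C.
T approaches T_ss exponentially: T(t) = T_ss + (T₀ − T_ss) e^(−t/τ).
T(42.3) = 38.163 + (-5.6628)·e^(−42.3/104.78) = 38.163 + (-5.6628)·0.66784 = 34.381 °C.

34.4 °C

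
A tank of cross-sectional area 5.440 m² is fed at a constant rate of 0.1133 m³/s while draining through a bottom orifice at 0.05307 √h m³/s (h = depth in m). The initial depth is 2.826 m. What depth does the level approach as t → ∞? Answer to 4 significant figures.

Level balance: A dh/dt = 0.1133 − 0.05307 √h. Setting dh/dt = 0:
Q_in = 0.05307 √h_ss ⇒ √h_ss = 0.1133/0.05307 = 2.13492.
h_ss = 2.13492² = 4.55787 m. (Since h₀ = 2.826 m < h_ss, the level will rise toward this value.)

4.558 m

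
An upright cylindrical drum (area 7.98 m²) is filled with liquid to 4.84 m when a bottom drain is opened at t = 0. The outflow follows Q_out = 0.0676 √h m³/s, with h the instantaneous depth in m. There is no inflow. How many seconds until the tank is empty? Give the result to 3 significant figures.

519 s

Accumulation of liquid (constant cross-section A): A dh/dt = −0.0676 √h.
This is separable: 2 d(√h)/dt = −0.0676/A, so √h = √h₀ − (0.0676/(2A)) t.
Tank is empty when √h = 0: t_empty = 2A√h₀/0.0676.
t_empty = 2·7.98·√4.84/0.0676 = 15.960·2.2000/0.0676 = 519.41 s.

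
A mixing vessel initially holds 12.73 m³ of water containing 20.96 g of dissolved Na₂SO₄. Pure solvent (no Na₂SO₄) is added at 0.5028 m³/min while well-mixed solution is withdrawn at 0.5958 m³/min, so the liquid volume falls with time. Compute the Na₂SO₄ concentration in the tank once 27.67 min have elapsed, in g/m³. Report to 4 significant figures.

0.4856 g/m³

Total volume: dV/dt = Q_in − Q_out = -0.0930000 m³/min, so V(t) = 12.73 − 0.0930000 t and V(27.67) = 10.1567 m³.
No Na₂SO₄ enters, so dm/dt = −Q_out · (m/V).
Separate: dm/m = −Q_out dt/V(t) ⇒ ln(m/m₀) = −(Q_out/(Q_in−Q_out)) ln(V/V₀).
m = m₀ (V₀/V)^(Q_out/(Q_in−Q_out)) = 20.96 × (12.73/10.1567)^(-6.40645) = 4.93254 g.
C = m/V = 4.93254/10.1567 = 0.485645 g/m³.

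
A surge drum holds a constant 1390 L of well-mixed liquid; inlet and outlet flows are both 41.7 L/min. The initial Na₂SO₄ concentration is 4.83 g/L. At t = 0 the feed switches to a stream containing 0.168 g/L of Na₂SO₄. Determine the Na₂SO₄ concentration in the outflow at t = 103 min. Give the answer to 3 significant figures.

0.380 g/L

Species balance on the tank: V dC/dt = Q(C_in − C).
Rewrite as dC/dt + C/τ = C_in/τ, τ = V/Q = 33.333 min.
Integrating: C(t) = C_in + (C₀ − C_in) e^(−t/τ).
C(103) = 0.168 + (4.83 − 0.168)·e^(−103/33.333) = 0.168 + (4.6620)·0.045502 = 0.38013 g/L.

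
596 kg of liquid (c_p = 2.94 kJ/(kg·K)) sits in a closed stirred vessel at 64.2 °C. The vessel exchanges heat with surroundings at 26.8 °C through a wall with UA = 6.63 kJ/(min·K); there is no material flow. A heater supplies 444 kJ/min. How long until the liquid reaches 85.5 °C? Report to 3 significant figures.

337 min

Heat balance on the well-mixed liquid: M c_p dT/dt = −UA(T − T_amb) + Q̇.
τ = M c_p/UA = 264.29 min; T_ss = T_amb + Q̇/UA = 26.8 + 444/6.63 = 93.768 °C.
T(t) = T_ss + (T₀ − T_ss)e^(−t/τ); set T = 85.5:
t = −τ ln[(T − T_ss)/(T₀ − T_ss)] = −264.29 · ln(0.27963) = 336.78 min.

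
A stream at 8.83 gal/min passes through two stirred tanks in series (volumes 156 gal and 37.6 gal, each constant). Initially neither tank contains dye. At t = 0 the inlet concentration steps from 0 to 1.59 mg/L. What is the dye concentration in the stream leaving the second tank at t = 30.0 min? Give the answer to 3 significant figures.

1.21 mg/L

Species balance on tank i: dCᵢ/dt = (Cᵢ₋₁ − Cᵢ)/τᵢ with τᵢ = Vᵢ/Q.
τ₁ = 156/8.83 = 17.667 min; τ₂ = 37.6/8.83 = 4.2582 min.
Tank 1: C₁ = C_in(1 − e^(−t/τ₁)). Tank 2 (τ₁ ≠ τ₂): C₂ = C_in[1 − (τ₁ e^(−t/τ₁) − τ₂ e^(−t/τ₂))/(τ₁ − τ₂)].
At t = 30.0: e^(−t/τ₁) = 0.18304, e^(−t/τ₂) = 0.00087157.
C₂ = 1.59·[1 − (17.667·0.18304 − 4.2582·0.00087157)/(13.409)] = 1.59·0.75912 = 1.2070 mg/L.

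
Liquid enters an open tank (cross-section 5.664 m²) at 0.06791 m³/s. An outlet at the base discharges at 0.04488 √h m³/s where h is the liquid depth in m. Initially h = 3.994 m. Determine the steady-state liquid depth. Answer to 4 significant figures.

2.290 m

Unsteady balance on liquid volume: A dh/dt = Q_in − 0.04488 √h. At steady state dh/dt = 0:
Q_in = 0.04488 √h_ss ⇒ √h_ss = 0.06791/0.04488 = 1.51315.
h_ss = 1.51315² = 2.28961 m. (Since h₀ = 3.994 m > h_ss, the level will fall toward this value.)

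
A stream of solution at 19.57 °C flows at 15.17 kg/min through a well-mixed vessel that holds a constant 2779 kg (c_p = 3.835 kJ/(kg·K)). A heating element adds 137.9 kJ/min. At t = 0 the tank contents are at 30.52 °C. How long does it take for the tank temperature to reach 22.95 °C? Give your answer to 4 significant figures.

M c_p dT/dt = ṁ c_p (T_in − T) + Q̇.
τ = M/ṁ = 183.191 min; T_ss = T_in + Q̇/(ṁ c_p) = 21.9404 °C.
T(t) = T_ss + (T₀ − T_ss) e^(−t/τ). Set T = 22.95:
e^(−t/τ) = (22.95 − 21.9404)/(30.52 − 21.9404) = 0.117679
t = −183.191 · ln(0.117679) = 391.990 min.

392.0 min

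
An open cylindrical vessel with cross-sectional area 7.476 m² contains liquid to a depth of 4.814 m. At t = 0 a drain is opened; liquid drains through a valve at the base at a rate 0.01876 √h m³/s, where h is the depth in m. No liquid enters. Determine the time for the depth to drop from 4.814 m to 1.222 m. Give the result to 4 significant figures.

With no inflow, A dh/dt = −0.01876 √h.
This is separable: 2 d(√h)/dt = −0.01876/A, so √h = √h₀ − (0.01876/(2A)) t.
t = 2A(√h₀ − √h)/0.01876 = 2·7.476·(√4.814 − √1.222)/0.01876
  = 14.9520 × (2.19408 − 1.10544) / 0.01876 = 867.664 s.

867.7 s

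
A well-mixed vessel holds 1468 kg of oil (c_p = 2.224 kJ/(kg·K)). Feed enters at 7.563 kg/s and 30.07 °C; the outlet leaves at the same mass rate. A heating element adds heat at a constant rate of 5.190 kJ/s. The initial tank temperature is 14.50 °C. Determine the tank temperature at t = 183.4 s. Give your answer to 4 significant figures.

Heat balance on the well-mixed liquid: M c_p dT/dt = ṁ c_p (T_in − T) + 5.190.
Rearrange: dT/dt = (T_ss − T)/τ with τ = M/ṁ = 194.103 s and T_ss = T_in + Q̇/(ṁ c_p) = 30.3786 °C.
Integrating: T(t) = T_ss + (T₀ − T_ss) e^(−t/τ).
T(183.4) = 30.3786 + (-15.8786)·e^(−183.4/194.103) = 30.3786 + (-15.8786)·0.388734 = 24.2060 °C.

24.21 °C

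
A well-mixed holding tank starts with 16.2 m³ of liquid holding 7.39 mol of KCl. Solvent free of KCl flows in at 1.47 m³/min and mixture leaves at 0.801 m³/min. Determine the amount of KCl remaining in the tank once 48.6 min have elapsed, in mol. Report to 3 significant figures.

1.98 mol

Let m(t) be the amount of KCl. Volume: V(t) = V₀ + (Q_in − Q_out) t = 16.2 + 0.66900 t; V(48.6) = 48.713 m³.
Species balance (pure solvent in): dm/dt = −Q_out · m/V(t).
dm/m = −Q_out dt/(V₀ + 0.66900 t); integrating gives ln(m/m₀) = −(Q_out/(Q_in−Q_out)) ln(V/V₀).
m = m₀ (V₀/V)^(Q_out/(Q_in−Q_out)) = 7.39 × (16.2/48.713)^(1.1973) = 1.9777 mol.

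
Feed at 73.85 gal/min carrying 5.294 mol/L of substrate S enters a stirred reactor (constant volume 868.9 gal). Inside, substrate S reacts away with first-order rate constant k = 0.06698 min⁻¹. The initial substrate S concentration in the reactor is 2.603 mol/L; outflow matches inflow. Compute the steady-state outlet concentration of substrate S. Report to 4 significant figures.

Species balance: V dC/dt = Q C_in − Q C − k V C.
At steady state: 0 = Q C_in − (Q + kV) C_ss, so C_ss = Q C_in/(Q + kV).
C_ss = 73.85·5.294/(73.85 + 0.06698·868.9) = 390.962/132.049 = 2.96074 mol/L.

2.961 mol/L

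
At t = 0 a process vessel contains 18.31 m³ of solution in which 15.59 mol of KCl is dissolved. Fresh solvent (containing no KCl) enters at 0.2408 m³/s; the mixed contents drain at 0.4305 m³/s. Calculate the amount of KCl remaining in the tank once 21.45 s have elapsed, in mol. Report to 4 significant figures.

8.813 mol

Let m(t) be the amount of KCl. Volume: V(t) = V₀ + (Q_in − Q_out) t = 18.31 − 0.189700 t; V(21.45) = 14.2409 m³.
Solute balance: dm/dt = 0 − Q_out C = −Q_out m/V(t).
Separate: dm/m = −Q_out dt/V(t) ⇒ ln(m/m₀) = −(Q_out/(Q_in−Q_out)) ln(V/V₀).
m = m₀ (V₀/V)^(Q_out/(Q_in−Q_out)) = 15.59 × (18.31/14.2409)^(-2.26937) = 8.81342 mol.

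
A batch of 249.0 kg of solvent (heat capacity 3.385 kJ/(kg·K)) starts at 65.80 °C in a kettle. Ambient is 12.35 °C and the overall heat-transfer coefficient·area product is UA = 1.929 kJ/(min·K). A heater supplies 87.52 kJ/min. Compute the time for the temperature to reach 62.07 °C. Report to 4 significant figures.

270.6 min

First-law balance (no shaft work): M c_p dT/dt = −UA(T − T_amb) + Q̇.
τ = M c_p/UA = 436.944 min; T_ss = T_amb + Q̇/UA = 12.35 + 87.52/1.929 = 57.7207 °C.
T(t) = T_ss + (T₀ − T_ss)e^(−t/τ); set T = 62.07:
t = −τ ln[(T − T_ss)/(T₀ − T_ss)] = −436.944 · ln(0.538329) = 270.593 min.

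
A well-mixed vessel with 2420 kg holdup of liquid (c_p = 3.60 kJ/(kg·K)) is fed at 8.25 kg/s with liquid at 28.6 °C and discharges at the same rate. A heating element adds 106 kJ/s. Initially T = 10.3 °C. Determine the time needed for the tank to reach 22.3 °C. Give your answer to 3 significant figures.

Heat balance on the well-mixed liquid: M c_p dT/dt = ṁ c_p (T_in − T) + 106.
τ = M/ṁ = 293.33 s; T_ss = T_in + Q̇/(ṁ c_p) = 32.169 °C.
T(t) = T_ss + (T₀ − T_ss) e^(−t/τ). Set T = 22.3:
e^(−t/τ) = (22.3 − 32.169)/(10.3 − 32.169) = 0.45128
t = −293.33 · ln(0.45128) = 233.40 s.

233 s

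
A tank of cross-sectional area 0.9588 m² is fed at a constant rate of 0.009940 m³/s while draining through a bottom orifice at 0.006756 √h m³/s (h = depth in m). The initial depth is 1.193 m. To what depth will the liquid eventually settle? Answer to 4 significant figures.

2.165 m

Level balance: A dh/dt = 0.009940 − 0.006756 √h. Setting dh/dt = 0:
Q_in = 0.006756 √h_ss ⇒ √h_ss = 0.009940/0.006756 = 1.47128.
h_ss = 1.47128² = 2.16468 m. (Since h₀ = 1.193 m < h_ss, the level will rise toward this value.)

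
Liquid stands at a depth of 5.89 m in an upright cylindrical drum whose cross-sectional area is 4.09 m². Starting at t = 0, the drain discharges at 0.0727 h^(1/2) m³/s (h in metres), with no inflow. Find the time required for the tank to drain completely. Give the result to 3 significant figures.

273 s

With no inflow, A dh/dt = −0.0727 √h.
Separate and integrate: 2(√h − √h₀) = −(0.0727/A) t.
Tank is empty when √h = 0: t_empty = 2A√h₀/0.0727.
t_empty = 2·4.09·√5.89/0.0727 = 8.1800·2.4269/0.0727 = 273.07 s.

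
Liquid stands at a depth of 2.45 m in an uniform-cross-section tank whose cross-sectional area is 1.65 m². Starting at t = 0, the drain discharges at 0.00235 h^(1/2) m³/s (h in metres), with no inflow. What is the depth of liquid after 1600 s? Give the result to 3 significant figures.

Mass balance (ρ constant): A dh/dt = −0.00235 √h.
∫ h^(−1/2) dh = −(0.00235/A) ∫ dt, giving 2√h = 2√h₀ − (0.00235/A) t.
√h = √2.45 − 0.00235·1600/(2·1.65) = 1.5652 − 1.1394 = 0.42585.
h = 0.42585² = 0.18135 m.

0.181 m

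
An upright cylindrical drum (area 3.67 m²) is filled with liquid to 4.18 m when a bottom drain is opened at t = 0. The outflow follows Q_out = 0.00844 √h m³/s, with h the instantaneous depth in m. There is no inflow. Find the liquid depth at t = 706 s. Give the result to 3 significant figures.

A dh/dt = −Q_out = −0.00844 √h.
This is separable: 2 d(√h)/dt = −0.00844/A, so √h = √h₀ − (0.00844/(2A)) t.
√h = √4.18 − 0.00844·706/(2·3.67) = 2.0445 − 0.81180 = 1.2327.
h = 1.2327² = 1.5196 m.

1.52 m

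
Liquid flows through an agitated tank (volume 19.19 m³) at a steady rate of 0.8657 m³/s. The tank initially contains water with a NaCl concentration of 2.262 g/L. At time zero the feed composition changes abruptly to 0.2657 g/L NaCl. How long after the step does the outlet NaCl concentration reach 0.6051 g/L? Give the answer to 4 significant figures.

39.28 s

Accumulation = in − out for the solute gives V dC/dt = Q(C_in − C), so τ = V/Q = 22.1670 s.
C(t) = C_in + (C₀ − C_in) e^(−t/τ). Set C = 0.6051 and solve for t:
e^(−t/τ) = (C − C_in)/(C₀ − C_in) = (0.6051 − 0.2657)/(2.262 − 0.2657) = 0.170015
t = −τ ln(…) = 22.1670 × 1.77187 = 39.2771 s.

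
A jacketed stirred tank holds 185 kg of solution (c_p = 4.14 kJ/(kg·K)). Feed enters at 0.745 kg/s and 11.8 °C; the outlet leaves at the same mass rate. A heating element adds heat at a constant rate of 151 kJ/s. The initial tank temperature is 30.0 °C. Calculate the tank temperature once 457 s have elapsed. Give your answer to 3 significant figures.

M c_p dT/dt = ṁ c_p (T_in − T) + Q̇.
Rearrange: dT/dt = (T_ss − T)/τ with τ = M/ṁ = 248.32 s and T_ss = T_in + Q̇/(ṁ c_p) = 60.758 °C.
T approaches T_ss exponentially: T(t) = T_ss + (T₀ − T_ss) e^(−t/τ).
T(457) = 60.758 + (-30.758)·e^(−457/248.32) = 60.758 + (-30.758)·0.15876 = 55.874 °C.

55.9 °C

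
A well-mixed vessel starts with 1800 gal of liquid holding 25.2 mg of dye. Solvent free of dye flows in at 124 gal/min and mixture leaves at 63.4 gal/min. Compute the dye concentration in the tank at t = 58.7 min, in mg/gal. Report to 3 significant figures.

0.00150 mg/gal

Let m(t) be the amount of dye. Volume: V(t) = V₀ + (Q_in − Q_out) t = 1800 + 60.600 t; V(58.7) = 5357.2 gal.
Species balance (pure solvent in): dm/dt = −Q_out · m/V(t).
Separate: dm/m = −Q_out dt/V(t) ⇒ ln(m/m₀) = −(Q_out/(Q_in−Q_out)) ln(V/V₀).
m = m₀ (V₀/V)^(Q_out/(Q_in−Q_out)) = 25.2 × (1800/5357.2)^(1.0462) = 8.0510 mg.
C = m/V = 8.0510/5357.2 = 0.0015028 mg/gal.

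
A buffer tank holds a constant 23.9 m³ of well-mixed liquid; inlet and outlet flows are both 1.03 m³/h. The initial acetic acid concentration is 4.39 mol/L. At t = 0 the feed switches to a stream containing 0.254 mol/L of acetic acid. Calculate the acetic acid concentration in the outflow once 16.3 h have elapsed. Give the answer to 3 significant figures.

2.30 mol/L

Accumulation = in − out for the solute gives V dC/dt = Q(C_in − C).
So dC/dt = (C_in − C)/τ with τ = V/Q = 23.9/1.03 = 23.204 h.
Solution: C(t) = C_in + (C₀ − C_in) e^(−t/τ).
C(16.3) = 0.254 + (4.39 − 0.254)·e^(−16.3/23.204) = 0.254 + (4.1360)·0.49536 = 2.3028 mol/L.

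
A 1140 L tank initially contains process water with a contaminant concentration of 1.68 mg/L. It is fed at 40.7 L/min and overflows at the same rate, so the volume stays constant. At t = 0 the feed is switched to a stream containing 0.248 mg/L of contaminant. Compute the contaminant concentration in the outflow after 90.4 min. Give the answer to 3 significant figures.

0.305 mg/L

Unsteady species balance (constant V, well mixed): V dC/dt = Q(C_in − C).
Rewrite as dC/dt + C/τ = C_in/τ, τ = V/Q = 28.010 min.
Solution: C(t) = C_in + (C₀ − C_in) e^(−t/τ).
C(90.4) = 0.248 + (1.68 − 0.248)·e^(−90.4/28.010) = 0.248 + (1.4320)·0.039659 = 0.30479 mg/L.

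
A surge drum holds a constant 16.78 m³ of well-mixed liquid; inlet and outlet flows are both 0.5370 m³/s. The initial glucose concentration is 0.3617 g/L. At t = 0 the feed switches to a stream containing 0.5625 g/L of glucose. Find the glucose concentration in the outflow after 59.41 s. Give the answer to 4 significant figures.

Accumulation = in − out for the solute gives V dC/dt = Q(C_in − C).
Time constant τ = V/Q = 16.78/0.5370 = 31.2477 s.
Solution: C(t) = C_in + (C₀ − C_in) e^(−t/τ).
C(59.41) = 0.5625 + (0.3617 − 0.5625)·e^(−59.41/31.2477) = 0.5625 + (-0.200800)·0.149380 = 0.532504 g/L.

0.5325 g/L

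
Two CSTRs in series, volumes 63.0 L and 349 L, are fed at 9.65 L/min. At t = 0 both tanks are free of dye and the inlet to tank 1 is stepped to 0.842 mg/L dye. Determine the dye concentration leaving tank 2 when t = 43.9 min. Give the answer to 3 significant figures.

Time constants: τᵢ = Vᵢ/Q for each well-mixed tank.
τ₁ = 63.0/9.65 = 6.5285 min; τ₂ = 349/9.65 = 36.166 min.
Tank 1: C₁ = C_in(1 − e^(−t/τ₁)). Tank 2 (τ₁ ≠ τ₂): C₂ = C_in[1 − (τ₁ e^(−t/τ₁) − τ₂ e^(−t/τ₂))/(τ₁ − τ₂)].
At t = 43.9: e^(−t/τ₁) = 0.0012013, e^(−t/τ₂) = 0.29705.
C₂ = 0.842·[1 − (6.5285·0.0012013 − 36.166·0.29705)/(-29.637)] = 0.842·0.63778 = 0.53701 mg/L.

0.537 mg/L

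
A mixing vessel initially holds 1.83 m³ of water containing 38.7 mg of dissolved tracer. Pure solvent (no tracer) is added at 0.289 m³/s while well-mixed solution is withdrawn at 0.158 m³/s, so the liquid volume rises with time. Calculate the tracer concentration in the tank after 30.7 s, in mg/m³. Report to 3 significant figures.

Total volume: dV/dt = Q_in − Q_out = 0.13100 m³/s, so V(t) = 1.83 + 0.13100 t and V(30.7) = 5.8517 m³.
Solute balance: dm/dt = 0 − Q_out C = −Q_out m/V(t).
Separate: dm/m = −Q_out dt/V(t) ⇒ ln(m/m₀) = −(Q_out/(Q_in−Q_out)) ln(V/V₀).
m = m₀ (V₀/V)^(Q_out/(Q_in−Q_out)) = 38.7 × (1.83/5.8517)^(1.2061) = 9.5243 mg.
C = m/V = 9.5243/5.8517 = 1.6276 mg/m³.

1.63 mg/m³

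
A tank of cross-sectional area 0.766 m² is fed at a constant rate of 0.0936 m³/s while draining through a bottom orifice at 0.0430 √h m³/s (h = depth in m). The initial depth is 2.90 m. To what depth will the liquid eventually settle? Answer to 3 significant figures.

4.74 m

Level balance: A dh/dt = 0.0936 − 0.0430 √h. Setting dh/dt = 0:
Q_in = 0.0430 √h_ss ⇒ √h_ss = 0.0936/0.0430 = 2.1767.
h_ss = 2.1767² = 4.7382 m. (Since h₀ = 2.90 m < h_ss, the level will rise toward this value.)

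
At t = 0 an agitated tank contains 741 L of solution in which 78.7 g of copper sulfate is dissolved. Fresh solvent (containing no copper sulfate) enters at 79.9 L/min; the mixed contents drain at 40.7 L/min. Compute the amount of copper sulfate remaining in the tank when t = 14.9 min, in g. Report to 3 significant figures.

Total volume: dV/dt = Q_in − Q_out = 39.200 L/min, so V(t) = 741 + 39.200 t and V(14.9) = 1325.1 L.
Species balance (pure solvent in): dm/dt = −Q_out · m/V(t).
Separate: dm/m = −Q_out dt/V(t) ⇒ ln(m/m₀) = −(Q_out/(Q_in−Q_out)) ln(V/V₀).
m = m₀ (V₀/V)^(Q_out/(Q_in−Q_out)) = 78.7 × (741/1325.1)^(1.0383) = 43.042 g.

43.0 g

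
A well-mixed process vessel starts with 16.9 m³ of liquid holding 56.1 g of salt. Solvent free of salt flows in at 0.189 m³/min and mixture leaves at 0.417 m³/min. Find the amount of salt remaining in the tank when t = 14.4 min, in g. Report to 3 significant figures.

Total volume: dV/dt = Q_in − Q_out = -0.22800 m³/min, so V(t) = 16.9 − 0.22800 t and V(14.4) = 13.617 m³.
Solute balance: dm/dt = 0 − Q_out C = −Q_out m/V(t).
dm/m = −Q_out dt/(V₀ − 0.22800 t); integrating gives ln(m/m₀) = −(Q_out/(Q_in−Q_out)) ln(V/V₀).
m = m₀ (V₀/V)^(Q_out/(Q_in−Q_out)) = 56.1 × (16.9/13.617)^(-1.8289) = 37.791 g.

37.8 g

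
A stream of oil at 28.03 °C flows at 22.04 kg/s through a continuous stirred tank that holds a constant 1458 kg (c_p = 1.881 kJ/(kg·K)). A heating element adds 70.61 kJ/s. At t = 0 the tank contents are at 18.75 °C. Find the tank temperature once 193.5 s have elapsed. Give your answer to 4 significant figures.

M c_p dT/dt = ṁ c_p (T_in − T) + Q̇.
Rearrange: dT/dt = (T_ss − T)/τ with τ = M/ṁ = 66.1525 s and T_ss = T_in + Q̇/(ṁ c_p) = 29.7332 °C.
Solution: T(t) = T_ss + (T₀ − T_ss) e^(−t/τ).
T(193.5) = 29.7332 + (-10.9832)·e^(−193.5/66.1525) = 29.7332 + (-10.9832)·0.0536614 = 29.1438 °C.

29.14 °C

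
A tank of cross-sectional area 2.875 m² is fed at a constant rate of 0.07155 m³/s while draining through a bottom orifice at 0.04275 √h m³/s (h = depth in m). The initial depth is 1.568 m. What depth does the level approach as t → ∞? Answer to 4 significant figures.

A dh/dt = Q_in − 0.04275 √h. Steady state requires inflow = outflow:
Q_in = 0.04275 √h_ss ⇒ √h_ss = 0.07155/0.04275 = 1.67368.
h_ss = 1.67368² = 2.80122 m. (Since h₀ = 1.568 m < h_ss, the level will rise toward this value.)

2.801 m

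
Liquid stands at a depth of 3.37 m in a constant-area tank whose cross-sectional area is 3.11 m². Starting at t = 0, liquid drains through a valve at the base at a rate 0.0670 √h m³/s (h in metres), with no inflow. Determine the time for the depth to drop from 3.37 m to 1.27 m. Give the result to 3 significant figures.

65.8 s

Volume balance on the tank: A dh/dt = −0.0670 √h.
This is separable: 2 d(√h)/dt = −0.0670/A, so √h = √h₀ − (0.0670/(2A)) t.
t = 2A(√h₀ − √h)/0.0670 = 2·3.11·(√3.37 − √1.27)/0.0670
  = 6.2200 × (1.8358 − 1.1269) / 0.0670 = 65.803 s.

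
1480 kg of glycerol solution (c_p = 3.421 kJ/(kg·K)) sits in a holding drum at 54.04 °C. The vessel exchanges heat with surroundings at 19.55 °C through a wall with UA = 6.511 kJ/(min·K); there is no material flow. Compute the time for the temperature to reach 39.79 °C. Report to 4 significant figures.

M c_p dT/dt = −UA(T − T_amb).
τ = M c_p/UA = 777.619 min; T_ss = T_amb = 19.5500 °C.
T(t) = T_ss + (T₀ − T_ss)e^(−t/τ); set T = 39.79:
t = −τ ln[(T − T_ss)/(T₀ − T_ss)] = −777.619 · ln(0.586837) = 414.478 min.

414.5 min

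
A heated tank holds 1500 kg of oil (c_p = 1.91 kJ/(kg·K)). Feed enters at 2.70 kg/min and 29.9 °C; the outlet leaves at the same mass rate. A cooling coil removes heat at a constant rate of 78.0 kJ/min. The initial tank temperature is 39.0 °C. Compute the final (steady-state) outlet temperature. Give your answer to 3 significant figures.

14.8 °C

First-law balance (no shaft work): M c_p dT/dt = ṁ c_p (T_in − T) − 78.0.
At steady state dT/dt = 0 ⇒ T_ss = T_in − Q̇/(ṁ c_p) = 29.9 − 78.0/(2.70·1.91) = 14.775 °C.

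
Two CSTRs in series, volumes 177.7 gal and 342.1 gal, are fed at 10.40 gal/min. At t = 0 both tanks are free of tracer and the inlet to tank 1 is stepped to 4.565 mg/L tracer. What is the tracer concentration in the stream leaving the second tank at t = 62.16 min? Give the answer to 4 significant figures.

Species balance on tank i: dCᵢ/dt = (Cᵢ₋₁ − Cᵢ)/τᵢ with τᵢ = Vᵢ/Q.
τ₁ = 177.7/10.40 = 17.0865 min; τ₂ = 342.1/10.40 = 32.8942 min.
Tank 1: C₁ = C_in(1 − e^(−t/τ₁)). Tank 2 (τ₁ ≠ τ₂): C₂ = C_in[1 − (τ₁ e^(−t/τ₁) − τ₂ e^(−t/τ₂))/(τ₁ − τ₂)].
At t = 62.16: e^(−t/τ₁) = 0.0263062, e^(−t/τ₂) = 0.151118.
C₂ = 4.565·[1 − (17.0865·0.0263062 − 32.8942·0.151118)/(-15.8077)] = 4.565·0.713972 = 3.25928 mg/L.

3.259 mg/L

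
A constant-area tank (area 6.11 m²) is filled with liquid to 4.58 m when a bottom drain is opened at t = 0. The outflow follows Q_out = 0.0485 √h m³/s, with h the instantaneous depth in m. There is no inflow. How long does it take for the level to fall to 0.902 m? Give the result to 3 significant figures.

A dh/dt = −Q_out = −0.0485 √h.
∫ h^(−1/2) dh = −(0.0485/A) ∫ dt, giving 2√h = 2√h₀ − (0.0485/A) t.
t = 2A(√h₀ − √h)/0.0485 = 2·6.11·(√4.58 − √0.902)/0.0485
  = 12.220 × (2.1401 − 0.94974) / 0.0485 = 299.92 s.

300 s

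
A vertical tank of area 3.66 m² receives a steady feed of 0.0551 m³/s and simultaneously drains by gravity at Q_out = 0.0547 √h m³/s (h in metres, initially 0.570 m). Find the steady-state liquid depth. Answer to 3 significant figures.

Level balance: A dh/dt = 0.0551 − 0.0547 √h. Setting dh/dt = 0:
Q_in = 0.0547 √h_ss ⇒ √h_ss = 0.0551/0.0547 = 1.0073.
h_ss = 1.0073² = 1.0147 m. (Since h₀ = 0.570 m < h_ss, the level will rise toward this value.)

1.01 m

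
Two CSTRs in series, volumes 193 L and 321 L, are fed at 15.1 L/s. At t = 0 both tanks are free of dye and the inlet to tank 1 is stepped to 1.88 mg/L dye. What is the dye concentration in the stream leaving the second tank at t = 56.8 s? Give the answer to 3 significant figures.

1.59 mg/L

Time constants: τᵢ = Vᵢ/Q for each well-mixed tank.
τ₁ = 193/15.1 = 12.781 s; τ₂ = 321/15.1 = 21.258 s.
Tank 1: C₁ = C_in(1 − e^(−t/τ₁)). Tank 2 (τ₁ ≠ τ₂): C₂ = C_in[1 − (τ₁ e^(−t/τ₁) − τ₂ e^(−t/τ₂))/(τ₁ − τ₂)].
At t = 56.8: e^(−t/τ₁) = 0.011750, e^(−t/τ₂) = 0.069121.
C₂ = 1.88·[1 − (12.781·0.011750 − 21.258·0.069121)/(-8.4768)] = 1.88·0.84437 = 1.5874 mg/L.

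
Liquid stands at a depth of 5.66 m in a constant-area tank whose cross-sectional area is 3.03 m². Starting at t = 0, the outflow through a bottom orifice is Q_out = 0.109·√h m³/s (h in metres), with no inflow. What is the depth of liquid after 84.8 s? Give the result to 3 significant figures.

With no inflow, A dh/dt = −0.109 √h.
This is separable: 2 d(√h)/dt = −0.109/A, so √h = √h₀ − (0.109/(2A)) t.
√h = √5.66 − 0.109·84.8/(2·3.03) = 2.3791 − 1.5253 = 0.85379.
h = 0.85379² = 0.72897 m.

0.729 m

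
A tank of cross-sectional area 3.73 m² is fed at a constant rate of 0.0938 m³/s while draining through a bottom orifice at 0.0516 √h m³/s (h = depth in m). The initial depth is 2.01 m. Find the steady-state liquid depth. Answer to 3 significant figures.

Level balance: A dh/dt = 0.0938 − 0.0516 √h. Setting dh/dt = 0:
Q_in = 0.0516 √h_ss ⇒ √h_ss = 0.0938/0.0516 = 1.8178.
h_ss = 1.8178² = 3.3045 m. (Since h₀ = 2.01 m < h_ss, the level will rise toward this value.)

3.30 m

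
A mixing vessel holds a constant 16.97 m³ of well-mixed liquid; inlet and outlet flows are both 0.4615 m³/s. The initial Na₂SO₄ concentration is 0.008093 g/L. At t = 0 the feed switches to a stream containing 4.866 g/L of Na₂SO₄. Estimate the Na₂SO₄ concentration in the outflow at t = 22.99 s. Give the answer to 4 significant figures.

Unsteady species balance (constant V, well mixed): V dC/dt = Q(C_in − C).
Rewrite as dC/dt + C/τ = C_in/τ, τ = V/Q = 36.7714 s.
This is linear first-order; C(t) = C_in + (C₀ − C_in) e^(−t/τ).
C(22.99) = 4.866 + (0.008093 − 4.866)·e^(−22.99/36.7714) = 4.866 + (-4.85791)·0.535147 = 2.26631 g/L.

2.266 g/L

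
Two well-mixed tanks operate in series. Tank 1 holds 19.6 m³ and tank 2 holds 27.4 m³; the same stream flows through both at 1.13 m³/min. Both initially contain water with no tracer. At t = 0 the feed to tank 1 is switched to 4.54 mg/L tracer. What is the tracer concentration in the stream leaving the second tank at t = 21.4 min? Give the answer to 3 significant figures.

1.26 mg/L

Each tank obeys Vᵢ dCᵢ/dt = Q(Cᵢ₋₁ − Cᵢ), so τᵢ = Vᵢ/Q.
τ₁ = 19.6/1.13 = 17.345 min; τ₂ = 27.4/1.13 = 24.248 min.
Solving the cascade with C₁(0)=C₂(0)=0 gives C₂(t) = C_in[1 − (τ₁ e^(−t/τ₁) − τ₂ e^(−t/τ₂))/(τ₁ − τ₂)].
At t = 21.4: e^(−t/τ₁) = 0.29119, e^(−t/τ₂) = 0.41372.
C₂ = 4.54·[1 − (17.345·0.29119 − 24.248·0.41372)/(-6.9027)] = 4.54·0.27837 = 1.2638 mg/L.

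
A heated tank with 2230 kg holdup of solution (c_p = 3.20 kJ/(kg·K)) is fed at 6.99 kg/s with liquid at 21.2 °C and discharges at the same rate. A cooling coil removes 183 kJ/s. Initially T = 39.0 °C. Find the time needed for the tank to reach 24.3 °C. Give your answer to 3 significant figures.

M c_p dT/dt = ṁ c_p (T_in − T) − Q̇.
τ = M/ṁ = 319.03 s; T_ss = T_in − Q̇/(ṁ c_p) = 13.019 °C.
T(t) = T_ss + (T₀ − T_ss) e^(−t/τ). Set T = 24.3:
e^(−t/τ) = (24.3 − 13.019)/(39.0 − 13.019) = 0.43421
t = −319.03 · ln(0.43421) = 266.14 s.

266 s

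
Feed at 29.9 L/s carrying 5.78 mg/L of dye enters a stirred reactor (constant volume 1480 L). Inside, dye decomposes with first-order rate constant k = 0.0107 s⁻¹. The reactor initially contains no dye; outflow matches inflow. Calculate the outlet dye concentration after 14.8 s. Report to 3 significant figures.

Species balance: V dC/dt = Q C_in − Q C − k V C.
This is linear with rate a = Q/V + k = 0.030903 s⁻¹.
C_ss = Q C_in/(Q + kV) = 3.7787 mg/L; C(t) = C_ss + (C₀ − C_ss) e^(−a t).
C(14.8) = 3.7787 + (-3.7787)·e^(−0.030903·14.8) = 3.7787 + (-3.7787)·0.63295 = 1.3870 mg/L.

1.39 mg/L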